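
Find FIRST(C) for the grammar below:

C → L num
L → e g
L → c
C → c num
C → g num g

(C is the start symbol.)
{ 'c', 'e', 'g' }

FIRST sets of the other non-terminals involved (by the same procedure, iterated to a fixed point):
  FIRST(L) = { 'c', 'e' }

From C → L num:
  - L is a non-terminal: add FIRST(L) \ {ε} = { 'c', 'e' }
    L is not nullable, so stop
From C → c num:
  - c is a terminal: add 'c' and stop
From C → g num g:
  - g is a terminal: add 'g' and stop

Collecting: FIRST(C) = { 'c', 'e', 'g' }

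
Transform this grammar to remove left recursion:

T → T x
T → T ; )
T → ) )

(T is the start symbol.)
T → ) ) T'
T' → x T'
T' → ; ) T'
T' → ε

T is directly left-recursive. The standard transformation for
  A → A α₁ | ... | A α_m | β₁ | ... | β_n
is
  A  → β₁ A' | ... | β_n A'
  A' → α₁ A' | ... | α_m A' | ε

T → ) ) becomes T → ) ) T'
T → T x becomes T' → x T'
T → T ; ) becomes T' → ; ) T'
Add T' → ε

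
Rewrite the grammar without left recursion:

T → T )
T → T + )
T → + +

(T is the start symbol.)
T → + + T'
T' → ) T'
T' → + ) T'
T' → ε

T is directly left-recursive. The standard transformation for
  A → A α₁ | ... | A α_m | β₁ | ... | β_n
is
  A  → β₁ A' | ... | β_n A'
  A' → α₁ A' | ... | α_m A' | ε

T → + + becomes T → + + T'
T → T ) becomes T' → ) T'
T → T + ) becomes T' → + ) T'
Add T' → ε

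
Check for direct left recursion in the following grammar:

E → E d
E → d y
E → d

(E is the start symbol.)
Direct left recursion occurs when N → N α for some non-terminal N (the right-hand side begins with the left-hand side itself).

E → E d: LEFT RECURSIVE (starts with E)
E → d y: starts with d
E → d: starts with d

The grammar has direct left recursion on: E.

Answer: Yes, E is left-recursive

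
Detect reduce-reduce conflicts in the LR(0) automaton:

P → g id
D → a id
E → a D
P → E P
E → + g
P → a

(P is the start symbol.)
No reduce-reduce conflicts

Augment with P' → P and build the canonical LR(0) collection (I0 = CLOSURE({[P' → . P]}), then GOTO on every symbol after a dot until no new states appear). It has 12 states:
  I0: { [E → . + g], [E → . a D], [P → . E P], [P → . a], [P → . g id], [P' → . P] }  — shift
  I1: { [E → + . g] }  — shift
  I2: { [E → . + g], [E → . a D], [P → . E P], [P → . a], [P → . g id], [P → E . P] }  — shift
  I3: { [P' → P .] }  — accept
  I4: { [D → . a id], [E → a . D], [P → a .] }  — shift, reduce
  I5: { [P → g . id] }  — shift
  I6: { [P → g id .] }  — reduce
  I7: { [E → a D .] }  — reduce
  I8: { [D → a . id] }  — shift
  I9: { [D → a id .] }  — reduce
  I10: { [P → E P .] }  — reduce
  I11: { [E → + g .] }  — reduce

No state contains more than one complete item.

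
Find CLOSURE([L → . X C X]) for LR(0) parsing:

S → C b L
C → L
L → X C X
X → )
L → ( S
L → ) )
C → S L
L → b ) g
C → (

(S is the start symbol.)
{ [L → . X C X], [X → . )] }

Start with: [L → . X C X]
  [L → . X C X] has the dot before X: add [X → . )]
No further items can be added.

CLOSURE = { [L → . X C X], [X → . )] }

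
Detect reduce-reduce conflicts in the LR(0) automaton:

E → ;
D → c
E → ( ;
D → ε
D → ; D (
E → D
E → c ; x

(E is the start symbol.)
A reduce-reduce conflict occurs when an LR(0) state has two complete items [A → α .] and [B → β .] — both call for a reduction, and with no lookahead the parser cannot choose between them.

Augment with E' → E and build the canonical LR(0) collection (I0 = CLOSURE({[E' → . E]}), then GOTO on every symbol after a dot until no new states appear). It has 13 states:
  I0: { [D → . ; D (], [D → . c], [D → .], [E → . ( ;], [E → . ;], [E → . D], [E → . c ; x], [E' → . E] }  — shift, reduce
  I1: { [E → ( . ;] }  — shift
  I2: { [D → . ; D (], [D → . c], [D → .], [D → ; . D (], [E → ; .] }  — shift, 2 reduces
  I3: { [E → D .] }  — reduce
  I4: { [E' → E .] }  — accept
  I5: { [D → c .], [E → c . ; x] }  — shift, reduce
  I6: { [E → c ; . x] }  — shift
  I7: { [E → c ; x .] }  — reduce
  I8: { [D → . ; D (], [D → . c], [D → .], [D → ; . D (] }  — shift, reduce
  I9: { [D → ; D . (] }  — shift
  I10: { [D → c .] }  — reduce
  I11: { [D → ; D ( .] }  — reduce
  I12: { [E → ( ; .] }  — reduce

I2 contains complete items [D → .], [E → ; .] — reduce-reduce conflict.

Answer: Yes — I2: [D → .] vs [E → ; .]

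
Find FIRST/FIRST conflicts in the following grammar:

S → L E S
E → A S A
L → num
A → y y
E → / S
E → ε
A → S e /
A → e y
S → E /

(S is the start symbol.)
Yes. S → L E S / S → E '/' on { 'num' }; E → A S A / E → '/' S on { '/' }; A → y y / A → S e '/' on { 'y' }; A → S e '/' / A → e y on { 'e' }

FIRST sets of the non-terminals at (or reachable through a nullable prefix from) the front of some alternative:
  FIRST(L) = { 'num' }
  FIRST(E) = { '/', 'e', 'num', 'y', ε }
  FIRST(A) = { '/', 'e', 'num', 'y' }
  FIRST(S) = { '/', 'e', 'num', 'y' }

Productions for S:
  S → L E S: FIRST = { 'num' }
  S → E /: FIRST = { '/', 'e', 'num', 'y' }
Productions for E:
  E → A S A: FIRST = { '/', 'e', 'num', 'y' }
  E → / S: FIRST = { '/' }
  E → ε: FIRST = { ε }
Productions for A:
  A → y y: FIRST = { 'y' }
  A → S e /: FIRST = { '/', 'e', 'num', 'y' }
  A → e y: FIRST = { 'e' }
L has only one production, so no FIRST/FIRST conflict is possible there.

Conflict for S: S → L E S and S → E /
  Overlap: { 'num' }
Conflict for E: E → A S A and E → / S
  Overlap: { '/' }
Conflict for A: A → y y and A → S e /
  Overlap: { 'y' }
Conflict for A: A → S e / and A → e y
  Overlap: { 'e' }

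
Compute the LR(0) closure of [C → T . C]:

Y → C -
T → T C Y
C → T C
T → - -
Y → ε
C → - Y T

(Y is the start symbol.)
{ [C → . - Y T], [C → . T C], [C → T . C], [T → . - -], [T → . T C Y] }

To compute CLOSURE, for each item [A → α.Bβ] where B is a non-terminal, add [B → .γ] for all productions B → γ; repeat for the newly added items until nothing changes.

Start with: [C → T . C]
  [C → T . C] has the dot before C: add [C → . T C], [C → . - Y T]
  [C → . T C] has the dot before T: add [T → . T C Y], [T → . - -]
No further items can be added.

CLOSURE = { [C → . - Y T], [C → . T C], [C → T . C], [T → . - -], [T → . T C Y] }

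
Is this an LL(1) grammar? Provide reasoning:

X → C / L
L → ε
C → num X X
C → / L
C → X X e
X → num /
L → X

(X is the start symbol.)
No. Predict set conflict for X: { 'num' }

A grammar is LL(1) if for each non-terminal N with multiple productions, the predict sets of those productions are pairwise disjoint, where PREDICT(N → α) = (FIRST(α) \ {ε}) ∪ (FOLLOW(N) if α ⇒* ε).

Relevant sets:
  FIRST(C) = { '/', 'num' }
  FIRST(X) = { '/', 'num' }
  FOLLOW(L) = { $, '/', 'e', 'num' }

For X:
  PREDICT(X → C '/' L) = { '/', 'num' }
  PREDICT(X → num '/') = { 'num' }
For L:
  PREDICT(L → ε) = { $, '/', 'e', 'num' }
  PREDICT(L → X) = { '/', 'num' }
For C:
  PREDICT(C → num X X) = { 'num' }
  PREDICT(C → '/' L) = { '/' }
  PREDICT(C → X X e) = { '/', 'num' }

Conflict found: Predict set conflict for X: { 'num' }
The grammar is NOT LL(1).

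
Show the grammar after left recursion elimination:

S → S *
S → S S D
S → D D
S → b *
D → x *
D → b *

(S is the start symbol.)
S → D D S'
S → b * S'
S' → * S'
S' → S D S'
S' → ε
D → x *
D → b *

S is directly left-recursive. The standard transformation for
  A → A α₁ | ... | A α_m | β₁ | ... | β_n
is
  A  → β₁ A' | ... | β_n A'
  A' → α₁ A' | ... | α_m A' | ε

S → D D becomes S → D D S'
S → b * becomes S → b * S'
S → S * becomes S' → * S'
S → S S D becomes S' → S D S'
Add S' → ε

Productions for other non-terminals are unchanged:
  D → x *
  D → b *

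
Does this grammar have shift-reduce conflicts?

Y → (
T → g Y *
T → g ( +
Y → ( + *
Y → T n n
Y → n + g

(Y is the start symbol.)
Yes — I1: [Y → ( .] vs [Y → ( . + *]; I8: [Y → ( .] vs [T → g ( . +]; I11: [T → g ( + .] vs [Y → ( + . *]

A shift-reduce conflict occurs when an LR(0) state has both:
  - a complete (reduce) item [A → α .] (dot at the end), and
  - a shift item [B → β . c γ] (dot before a terminal).

Augment with Y' → Y and build the canonical LR(0) collection (I0 = CLOSURE({[Y' → . Y]}), then GOTO on every symbol after a dot until no new states appear). It has 16 states:
  I0: { [T → . g ( +], [T → . g Y *], [Y → . ( + *], [Y → . (], [Y → . T n n], [Y → . n + g], [Y' → . Y] }  — shift
  I1: { [Y → ( . + *], [Y → ( .] }  — shift, reduce
  I2: { [Y → T . n n] }  — shift
  I3: { [Y' → Y .] }  — accept
  I4: { [T → . g ( +], [T → . g Y *], [T → g . ( +], [T → g . Y *], [Y → . ( + *], [Y → . (], [Y → . T n n], [Y → . n + g] }  — shift
  I5: { [Y → n . + g] }  — shift
  I6: { [Y → n + . g] }  — shift
  I7: { [Y → n + g .] }  — reduce
  I8: { [T → g ( . +], [Y → ( . + *], [Y → ( .] }  — shift, reduce
  I9: { [T → g Y . *] }  — shift
  I10: { [T → g Y * .] }  — reduce
  I11: { [T → g ( + .], [Y → ( + . *] }  — shift, reduce
  I12: { [Y → ( + * .] }  — reduce
  I13: { [Y → T n . n] }  — shift
  I14: { [Y → T n n .] }  — reduce
  I15: { [Y → ( + . *] }  — shift

I1 contains reduce item [Y → ( .] and shift item [Y → ( . + *] — shift-reduce conflict.
I8 contains reduce item [Y → ( .] and shift items [T → g ( . +], [Y → ( . + *] — shift-reduce conflict.
I11 contains reduce item [T → g ( + .] and shift item [Y → ( + . *] — shift-reduce conflict.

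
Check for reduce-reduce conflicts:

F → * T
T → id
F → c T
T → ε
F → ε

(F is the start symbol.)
A reduce-reduce conflict occurs when an LR(0) state has two complete items [A → α .] and [B → β .] — both call for a reduction, and with no lookahead the parser cannot choose between them.

Augment with F' → F and build the canonical LR(0) collection (I0 = CLOSURE({[F' → . F]}), then GOTO on every symbol after a dot until no new states appear). It has 7 states:
  I0: { [F → . * T], [F → . c T], [F → .], [F' → . F] }  — shift, reduce
  I1: { [F → * . T], [T → . id], [T → .] }  — shift, reduce
  I2: { [F' → F .] }  — accept
  I3: { [F → c . T], [T → . id], [T → .] }  — shift, reduce
  I4: { [F → c T .] }  — reduce
  I5: { [T → id .] }  — reduce
  I6: { [F → * T .] }  — reduce

No state contains more than one complete item.

Answer: No reduce-reduce conflicts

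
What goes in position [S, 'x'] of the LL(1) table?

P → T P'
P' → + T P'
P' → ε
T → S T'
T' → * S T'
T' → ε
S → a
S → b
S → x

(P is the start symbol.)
To find M[S, 'x'], we find productions for S where 'x' is in the predict set (PREDICT(N → α) = (FIRST(α) \ {ε}) ∪ (FOLLOW(N) if α ⇒* ε)).

S → a: PREDICT = { 'a' }
S → b: PREDICT = { 'b' }
S → x: PREDICT = { 'x' }
  'x' is in predict set, so this production goes in M[S, 'x']

M[S, 'x'] = S → x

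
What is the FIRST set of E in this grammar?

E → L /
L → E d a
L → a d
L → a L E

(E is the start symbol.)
To compute FIRST(E), examine every production with E on the left-hand side, reading each right-hand side left to right until a non-nullable symbol is reached.

FIRST sets of the other non-terminals involved (by the same procedure, iterated to a fixed point):
  FIRST(L) = { 'a' }

From E → L /:
  - L is a non-terminal: add FIRST(L) \ {ε} = { 'a' }
    L is not nullable, so stop

Collecting: FIRST(E) = { 'a' }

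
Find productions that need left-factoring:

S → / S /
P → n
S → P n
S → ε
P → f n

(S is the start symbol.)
No, left-factoring is not needed

Left-factoring is needed when two productions for the same non-terminal
share a common prefix on the right-hand side.

Productions for S:
  S → / S /
  S → P n
  S → ε
Productions for P:
  P → n
  P → f n

No common prefixes found.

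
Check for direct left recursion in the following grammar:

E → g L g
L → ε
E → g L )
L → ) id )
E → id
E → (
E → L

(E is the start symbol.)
No direct left recursion

Direct left recursion occurs when N → N α for some non-terminal N (the right-hand side begins with the left-hand side itself).

E → g L g: starts with g
L → ε: starts with ε
E → g L ): starts with g
L → ) id ): starts with ')'
E → id: starts with id
E → (: starts with '('
E → L: starts with L

No direct left recursion found.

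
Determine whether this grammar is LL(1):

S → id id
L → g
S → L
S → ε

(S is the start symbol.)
Relevant sets:
  FIRST(L) = { 'g' }
  FOLLOW(S) = { $ }

For S:
  PREDICT(S → id id) = { 'id' }
  PREDICT(S → L) = { 'g' }
  PREDICT(S → ε) = { $ }
L has a single production, so nothing to check there.

All predict sets are disjoint. The grammar IS LL(1).

Answer: Yes, the grammar is LL(1).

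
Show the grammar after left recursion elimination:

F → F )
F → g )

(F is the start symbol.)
F → g ) F'
F' → ) F'
F' → ε

F is directly left-recursive. The standard transformation for
  A → A α₁ | ... | A α_m | β₁ | ... | β_n
is
  A  → β₁ A' | ... | β_n A'
  A' → α₁ A' | ... | α_m A' | ε

F → g ) becomes F → g ) F'
F → F ) becomes F' → ) F'
Add F' → ε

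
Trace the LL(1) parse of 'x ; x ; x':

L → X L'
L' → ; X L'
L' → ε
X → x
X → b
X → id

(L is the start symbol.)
Stack is shown with the top on the left.

Stack     Input        Action
-----------------------------
L $       x ; x ; x $  output L → X L'
X L' $    x ; x ; x $  output X → x
x L' $    x ; x ; x $  match 'x'
L' $      ; x ; x $    output L' → ; X L'
; X L' $  ; x ; x $    match ';'
X L' $    x ; x $      output X → x
x L' $    x ; x $      match 'x'
L' $      ; x $        output L' → ; X L'
; X L' $  ; x $        match ';'
X L' $    x $          output X → x
x L' $    x $          match 'x'
L' $      $            output L' → ε
$         $            accept

The string is accepted.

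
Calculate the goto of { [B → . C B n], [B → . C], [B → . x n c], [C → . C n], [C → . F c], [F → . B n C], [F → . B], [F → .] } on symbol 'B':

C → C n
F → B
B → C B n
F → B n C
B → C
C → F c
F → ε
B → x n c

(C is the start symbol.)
GOTO(I, 'B') = CLOSURE({ [A → αX.β] : [A → α.Xβ] ∈ I, X = 'B' })

Items with dot before 'B', with the dot advanced:
  [F → . B] → [F → B .]
  [F → . B n C] → [F → B . n C]
Closure adds nothing (no advanced item has the dot before a non-terminal).

GOTO = { [F → B . n C], [F → B .] }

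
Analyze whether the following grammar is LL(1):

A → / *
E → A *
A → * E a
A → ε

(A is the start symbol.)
No. Predict set conflict for A: { '*' }

Relevant sets:
  FOLLOW(A) = { $, '*' }

For A:
  PREDICT(A → '/' '*') = { '/' }
  PREDICT(A → '*' E a) = { '*' }
  PREDICT(A → ε) = { $, '*' }
E has a single production, so nothing to check there.

Conflict found: Predict set conflict for A: { '*' }
The grammar is NOT LL(1).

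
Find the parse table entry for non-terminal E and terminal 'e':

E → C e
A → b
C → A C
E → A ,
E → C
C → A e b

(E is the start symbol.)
To find M[E, 'e'], we find productions for E where 'e' is in the predict set (PREDICT(N → α) = (FIRST(α) \ {ε}) ∪ (FOLLOW(N) if α ⇒* ε)).

Relevant sets:
  FIRST(C) = { 'b' }
  FIRST(A) = { 'b' }

E → C e: PREDICT = { 'b' }
E → A ,: PREDICT = { 'b' }
E → C: PREDICT = { 'b' }

M[E, 'e'] is empty (no production applies)

Answer: Empty (error entry)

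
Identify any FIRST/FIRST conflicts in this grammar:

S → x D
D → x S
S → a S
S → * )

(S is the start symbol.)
No FIRST/FIRST conflicts.

Productions for S:
  S → x D: FIRST = { 'x' }
  S → a S: FIRST = { 'a' }
  S → * ): FIRST = { '*' }
D has only one production, so no FIRST/FIRST conflict is possible there.

All alternatives of each non-terminal have pairwise disjoint FIRST sets.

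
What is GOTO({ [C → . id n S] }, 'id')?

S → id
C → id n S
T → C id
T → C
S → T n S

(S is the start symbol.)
{ [C → id . n S] }

GOTO(I, 'id') = CLOSURE({ [A → αX.β] : [A → α.Xβ] ∈ I, X = 'id' })

Items with dot before 'id', with the dot advanced:
  [C → . id n S] → [C → id . n S]
Closure adds nothing (no advanced item has the dot before a non-terminal).

GOTO = { [C → id . n S] }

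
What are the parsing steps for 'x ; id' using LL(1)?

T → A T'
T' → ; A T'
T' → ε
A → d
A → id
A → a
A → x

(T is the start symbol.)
LL(1) parsing maintains a stack (initially the start symbol over $) and the input. At each step: if the stack top is a terminal, match it against the current input token; if it is a non-terminal N, replace it with the RHS of M[N, lookahead] (the unique production whose predict set contains the lookahead).

Stack is shown with the top on the left.

Stack     Input     Action
--------------------------
T $       x ; id $  output T → A T'
A T' $    x ; id $  output A → x
x T' $    x ; id $  match 'x'
T' $      ; id $    output T' → ; A T'
; A T' $  ; id $    match ';'
A T' $    id $      output A → id
id T' $   id $      match 'id'
T' $      $         output T' → ε
$         $         accept

The string is accepted.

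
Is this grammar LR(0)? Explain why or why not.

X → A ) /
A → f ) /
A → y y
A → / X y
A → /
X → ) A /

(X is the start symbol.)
No. Shift-reduce conflict between [A → / .] and [A → . /]

Augment with X' → X and build the canonical LR(0) collection (I0 = CLOSURE({[X' → . X]}), then GOTO on every symbol after a dot until no new states appear). It has 16 states:
  I0: { [A → . / X y], [A → . /], [A → . f ) /], [A → . y y], [X → . ) A /], [X → . A ) /], [X' → . X] }  — shift
  I1: { [A → . / X y], [A → . /], [A → . f ) /], [A → . y y], [X → ) . A /] }  — shift
  I2: { [A → . / X y], [A → . /], [A → . f ) /], [A → . y y], [A → / . X y], [A → / .], [X → . ) A /], [X → . A ) /] }  — shift, reduce
  I3: { [X → A . ) /] }  — shift
  I4: { [X' → X .] }  — accept
  I5: { [A → f . ) /] }  — shift
  I6: { [A → y . y] }  — shift
  I7: { [A → y y .] }  — reduce
  I8: { [A → f ) . /] }  — shift
  I9: { [A → f ) / .] }  — reduce
  I10: { [X → A ) . /] }  — shift
  I11: { [X → A ) / .] }  — reduce
  I12: { [A → / X . y] }  — shift
  I13: { [A → / X y .] }  — reduce
  I14: { [X → ) A . /] }  — shift
  I15: { [X → ) A / .] }  — reduce

Conflict in state I2:
  Shift-reduce conflict between [A → / .] and [A → . /]
So the grammar is NOT LR(0).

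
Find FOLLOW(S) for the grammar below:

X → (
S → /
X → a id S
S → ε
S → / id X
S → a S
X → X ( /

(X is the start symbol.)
{ $, '(' }

To compute FOLLOW(S), find every occurrence of S on a right-hand side N → α S β: add FIRST(β) \ {ε}, and if β is empty or nullable also add FOLLOW(N). Iterate to a fixed point.

In X → a id S: S is at the end, add FOLLOW(X)
In S → a S: S is at the end; this adds FOLLOW(S) to itself — nothing new

The FOLLOW sets referred to above (computed the same way, to a fixed point):
  FOLLOW(X) = { $, '(' }

Taking the union: FOLLOW(S) = { $, '(' }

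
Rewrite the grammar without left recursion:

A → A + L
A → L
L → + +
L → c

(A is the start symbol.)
A → L A'
A' → + L A'
A' → ε
L → + +
L → c

A is directly left-recursive. The standard transformation for
  A → A α₁ | ... | A α_m | β₁ | ... | β_n
is
  A  → β₁ A' | ... | β_n A'
  A' → α₁ A' | ... | α_m A' | ε

A → L becomes A → L A'
A → A + L becomes A' → + L A'
Add A' → ε

Productions for other non-terminals are unchanged:
  L → + +
  L → c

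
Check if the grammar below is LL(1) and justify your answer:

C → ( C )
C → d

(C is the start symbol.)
A grammar is LL(1) if for each non-terminal N with multiple productions, the predict sets of those productions are pairwise disjoint, where PREDICT(N → α) = (FIRST(α) \ {ε}) ∪ (FOLLOW(N) if α ⇒* ε).

For C:
  PREDICT(C → '(' C ')') = { '(' }
  PREDICT(C → d) = { 'd' }

All predict sets are disjoint. The grammar IS LL(1).

Answer: Yes, the grammar is LL(1).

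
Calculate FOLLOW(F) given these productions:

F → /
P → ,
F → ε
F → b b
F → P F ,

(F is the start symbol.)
{ $, ',' }

F is the start symbol, so $ ∈ FOLLOW(F).
In F → P F ,: F is followed by ',', add FIRST(',') \ {ε} = { ',' }

Taking the union: FOLLOW(F) = { $, ',' }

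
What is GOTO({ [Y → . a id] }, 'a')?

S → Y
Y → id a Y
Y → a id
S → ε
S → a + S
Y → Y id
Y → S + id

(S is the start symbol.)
GOTO(I, 'a') = CLOSURE({ [A → αX.β] : [A → α.Xβ] ∈ I, X = 'a' })

Items with dot before 'a', with the dot advanced:
  [Y → . a id] → [Y → a . id]
Closure adds nothing (no advanced item has the dot before a non-terminal).

GOTO = { [Y → a . id] }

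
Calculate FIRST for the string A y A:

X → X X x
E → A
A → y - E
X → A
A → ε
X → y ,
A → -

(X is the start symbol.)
FIRST sets of the non-terminals involved (from the grammar, by fixed-point iteration):
  FIRST(A) = { '-', 'y', ε }

To compute FIRST(A y A), process the symbols left to right:
Symbol A is a non-terminal. Add FIRST(A) \ {ε} = { '-', 'y' }
A is nullable (ε ∈ FIRST(A)), continue to the next symbol.
Symbol y is a terminal. Add 'y' and stop.
FIRST(A y A) = { '-', 'y' }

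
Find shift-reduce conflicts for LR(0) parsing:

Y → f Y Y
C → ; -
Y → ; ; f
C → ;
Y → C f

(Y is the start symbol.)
Yes — I1: [C → ; .] vs [C → ; . -]

Augment with Y' → Y and build the canonical LR(0) collection (I0 = CLOSURE({[Y' → . Y]}), then GOTO on every symbol after a dot until no new states appear). It has 11 states:
  I0: { [C → . ; -], [C → . ;], [Y → . ; ; f], [Y → . C f], [Y → . f Y Y], [Y' → . Y] }  — shift
  I1: { [C → ; . -], [C → ; .], [Y → ; . ; f] }  — shift, reduce
  I2: { [Y → C . f] }  — shift
  I3: { [Y' → Y .] }  — accept
  I4: { [C → . ; -], [C → . ;], [Y → . ; ; f], [Y → . C f], [Y → . f Y Y], [Y → f . Y Y] }  — shift
  I5: { [C → . ; -], [C → . ;], [Y → . ; ; f], [Y → . C f], [Y → . f Y Y], [Y → f Y . Y] }  — shift
  I6: { [Y → f Y Y .] }  — reduce
  I7: { [Y → C f .] }  — reduce
  I8: { [C → ; - .] }  — reduce
  I9: { [Y → ; ; . f] }  — shift
  I10: { [Y → ; ; f .] }  — reduce

I1 contains reduce item [C → ; .] and shift items [C → ; . -], [Y → ; . ; f] — shift-reduce conflict.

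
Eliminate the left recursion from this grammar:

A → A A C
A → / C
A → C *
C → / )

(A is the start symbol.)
A → / C A'
A → C * A'
A' → A C A'
A' → ε
C → / )

A is directly left-recursive. The standard transformation for
  A → A α₁ | ... | A α_m | β₁ | ... | β_n
is
  A  → β₁ A' | ... | β_n A'
  A' → α₁ A' | ... | α_m A' | ε

A → / C becomes A → / C A'
A → C * becomes A → C * A'
A → A A C becomes A' → A C A'
Add A' → ε

Productions for other non-terminals are unchanged:
  C → / )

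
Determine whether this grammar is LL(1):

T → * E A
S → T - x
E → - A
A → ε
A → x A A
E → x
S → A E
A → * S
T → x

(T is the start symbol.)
No. Predict set conflict for S: { '*', 'x' }

A grammar is LL(1) if for each non-terminal N with multiple productions, the predict sets of those productions are pairwise disjoint, where PREDICT(N → α) = (FIRST(α) \ {ε}) ∪ (FOLLOW(N) if α ⇒* ε).

Relevant sets:
  FIRST(T) = { '*', 'x' }
  FIRST(A) = { '*', 'x', ε }
  FIRST(E) = { '-', 'x' }
  FOLLOW(A) = { $, '*', '-', 'x' }

For T:
  PREDICT(T → '*' E A) = { '*' }
  PREDICT(T → x) = { 'x' }
For S:
  PREDICT(S → T '-' x) = { '*', 'x' }
  PREDICT(S → A E) = { '*', '-', 'x' }
For E:
  PREDICT(E → '-' A) = { '-' }
  PREDICT(E → x) = { 'x' }
For A:
  PREDICT(A → ε) = { $, '*', '-', 'x' }
  PREDICT(A → x A A) = { 'x' }
  PREDICT(A → '*' S) = { '*' }

Conflict found: Predict set conflict for S: { '*', 'x' }
The grammar is NOT LL(1).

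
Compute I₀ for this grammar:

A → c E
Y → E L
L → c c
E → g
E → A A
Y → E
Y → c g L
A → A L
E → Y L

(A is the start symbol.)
First, augment the grammar with A' → A
I₀ = CLOSURE({ [A' → . A] }):
  [A' → . A] has the dot before A: add [A → . c E], [A → . A L]
No further items can be added.

I₀ = { [A → . A L], [A → . c E], [A' → . A] }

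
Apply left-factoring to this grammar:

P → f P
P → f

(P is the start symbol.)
Left-factoring transforms A → αβ₁ | αβ₂ into A → αA' and A' → β₁ | β₂
(α is the longest common prefix among the alternatives). Repeat until
no nonterminal has two alternatives with a common prefix.

Round 1: P has alternatives sharing prefix 'f'. Introduce P': P → f P'
  Add: P' → P
  Add: P' → ε

No remaining common prefixes — done.

Resulting grammar:
P → f P'
P' → P
P' → ε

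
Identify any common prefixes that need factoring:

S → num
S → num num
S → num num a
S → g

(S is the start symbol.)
Left-factoring is needed when two productions for the same non-terminal
share a common prefix on the right-hand side.

Productions for S:
  S → num
  S → num num
  S → num num a
  S → g

Found common prefix 'num' in productions for S

Answer: Yes, S has productions with common prefix 'num'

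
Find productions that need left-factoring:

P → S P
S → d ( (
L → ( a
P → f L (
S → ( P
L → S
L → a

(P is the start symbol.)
Left-factoring is needed when two productions for the same non-terminal
share a common prefix on the right-hand side.

Productions for P:
  P → S P
  P → f L (
Productions for S:
  S → d ( (
  S → ( P
Productions for L:
  L → ( a
  L → S
  L → a

No common prefixes found.

Answer: No, left-factoring is not needed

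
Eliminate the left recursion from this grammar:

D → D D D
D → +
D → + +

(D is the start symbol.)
D → + D'
D → + + D'
D' → D D D'
D' → ε

D is directly left-recursive. The standard transformation for
  A → A α₁ | ... | A α_m | β₁ | ... | β_n
is
  A  → β₁ A' | ... | β_n A'
  A' → α₁ A' | ... | α_m A' | ε

D → + becomes D → + D'
D → + + becomes D → + + D'
D → D D D becomes D' → D D D'
Add D' → ε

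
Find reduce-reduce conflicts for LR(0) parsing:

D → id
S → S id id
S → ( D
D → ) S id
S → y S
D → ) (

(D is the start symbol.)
A reduce-reduce conflict occurs when an LR(0) state has two complete items [A → α .] and [B → β .] — both call for a reduction, and with no lookahead the parser cannot choose between them.

Augment with D' → D and build the canonical LR(0) collection (I0 = CLOSURE({[D' → . D]}), then GOTO on every symbol after a dot until no new states appear). It has 13 states:
  I0: { [D → . ) (], [D → . ) S id], [D → . id], [D' → . D] }  — shift
  I1: { [D → ) . (], [D → ) . S id], [S → . ( D], [S → . S id id], [S → . y S] }  — shift
  I2: { [D' → D .] }  — accept
  I3: { [D → id .] }  — reduce
  I4: { [D → ) ( .], [D → . ) (], [D → . ) S id], [D → . id], [S → ( . D] }  — shift, reduce
  I5: { [D → ) S . id], [S → S . id id] }  — shift
  I6: { [S → . ( D], [S → . S id id], [S → . y S], [S → y . S] }  — shift
  I7: { [D → . ) (], [D → . ) S id], [D → . id], [S → ( . D] }  — shift
  I8: { [S → S . id id], [S → y S .] }  — shift, reduce
  I9: { [S → S id . id] }  — shift
  I10: { [S → S id id .] }  — reduce
  I11: { [S → ( D .] }  — reduce
  I12: { [D → ) S id .], [S → S id . id] }  — shift, reduce

No state contains more than one complete item.

Answer: No reduce-reduce conflicts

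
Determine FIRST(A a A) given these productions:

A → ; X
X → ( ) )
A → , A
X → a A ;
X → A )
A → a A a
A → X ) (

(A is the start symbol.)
{ '(', ',', ';', 'a' }

FIRST sets of the non-terminals involved (from the grammar, by fixed-point iteration):
  FIRST(A) = { '(', ',', ';', 'a' }

To compute FIRST(A a A), process the symbols left to right:
Symbol A is a non-terminal. Add FIRST(A) \ {ε} = { '(', ',', ';', 'a' }
A is not nullable (ε ∉ FIRST(A)), so stop here.
FIRST(A a A) = { '(', ',', ';', 'a' }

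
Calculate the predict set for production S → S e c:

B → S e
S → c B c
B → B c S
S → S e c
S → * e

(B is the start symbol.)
PREDICT(S → S e c) = (FIRST(RHS) \ {ε}) ∪ (FOLLOW(S) if ε ∈ FIRST(RHS), i.e. RHS ⇒* ε)
FIRST(S) = { '*', 'c' }
FIRST(S e c) = { '*', 'c' }
ε ∉ FIRST(S e c), so FOLLOW(S) is not added.
PREDICT(S → S e c) = { '*', 'c' }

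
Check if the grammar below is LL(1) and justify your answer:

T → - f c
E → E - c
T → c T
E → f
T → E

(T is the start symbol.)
A grammar is LL(1) if for each non-terminal N with multiple productions, the predict sets of those productions are pairwise disjoint, where PREDICT(N → α) = (FIRST(α) \ {ε}) ∪ (FOLLOW(N) if α ⇒* ε).

Relevant sets:
  FIRST(E) = { 'f' }

For T:
  PREDICT(T → '-' f c) = { '-' }
  PREDICT(T → c T) = { 'c' }
  PREDICT(T → E) = { 'f' }
For E:
  PREDICT(E → E '-' c) = { 'f' }
  PREDICT(E → f) = { 'f' }

Conflict found: Predict set conflict for E: { 'f' }
The grammar is NOT LL(1).

Answer: No. Predict set conflict for E: { 'f' }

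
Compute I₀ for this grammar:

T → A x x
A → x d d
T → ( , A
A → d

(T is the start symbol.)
{ [A → . d], [A → . x d d], [T → . ( , A], [T → . A x x], [T' → . T] }

First, augment the grammar with T' → T
I₀ = CLOSURE({ [T' → . T] }):
  [T' → . T] has the dot before T: add [T → . A x x], [T → . ( , A]
  [T → . A x x] has the dot before A: add [A → . x d d], [A → . d]
No further items can be added.

I₀ = { [A → . d], [A → . x d d], [T → . ( , A], [T → . A x x], [T' → . T] }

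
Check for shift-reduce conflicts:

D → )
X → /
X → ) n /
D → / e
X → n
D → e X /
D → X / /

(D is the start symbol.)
Yes — I1: [D → ) .] vs [X → ) . n /]; I2: [X → / .] vs [D → / . e]

A shift-reduce conflict occurs when an LR(0) state has both:
  - a complete (reduce) item [A → α .] (dot at the end), and
  - a shift item [B → β . c γ] (dot before a terminal).

Augment with D' → D and build the canonical LR(0) collection (I0 = CLOSURE({[D' → . D]}), then GOTO on every symbol after a dot until no new states appear). It has 16 states:
  I0: { [D → . )], [D → . / e], [D → . X / /], [D → . e X /], [D' → . D], [X → . ) n /], [X → . /], [X → . n] }  — shift
  I1: { [D → ) .], [X → ) . n /] }  — shift, reduce
  I2: { [D → / . e], [X → / .] }  — shift, reduce
  I3: { [D' → D .] }  — accept
  I4: { [D → X . / /] }  — shift
  I5: { [D → e . X /], [X → . ) n /], [X → . /], [X → . n] }  — shift
  I6: { [X → n .] }  — reduce
  I7: { [X → ) . n /] }  — shift
  I8: { [X → / .] }  — reduce
  I9: { [D → e X . /] }  — shift
  I10: { [D → e X / .] }  — reduce
  I11: { [X → ) n . /] }  — shift
  I12: { [X → ) n / .] }  — reduce
  I13: { [D → X / . /] }  — shift
  I14: { [D → X / / .] }  — reduce
  I15: { [D → / e .] }  — reduce

I1 contains reduce item [D → ) .] and shift item [X → ) . n /] — shift-reduce conflict.
I2 contains reduce item [X → / .] and shift item [D → / . e] — shift-reduce conflict.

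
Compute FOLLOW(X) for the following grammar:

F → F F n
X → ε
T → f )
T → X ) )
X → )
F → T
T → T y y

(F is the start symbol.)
To compute FOLLOW(X), find every occurrence of X on a right-hand side N → α X β: add FIRST(β) \ {ε}, and if β is empty or nullable also add FOLLOW(N). Iterate to a fixed point.

In T → X ) ): X is followed by ')' ')', add FIRST(')' ')') \ {ε} = { ')' }

Taking the union: FOLLOW(X) = { ')' }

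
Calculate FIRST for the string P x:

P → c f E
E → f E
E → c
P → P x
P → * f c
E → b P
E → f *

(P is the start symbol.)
FIRST sets of the non-terminals involved (from the grammar, by fixed-point iteration):
  FIRST(P) = { '*', 'c' }

To compute FIRST(P x), process the symbols left to right:
Symbol P is a non-terminal. Add FIRST(P) \ {ε} = { '*', 'c' }
P is not nullable (ε ∉ FIRST(P)), so stop here.
FIRST(P x) = { '*', 'c' }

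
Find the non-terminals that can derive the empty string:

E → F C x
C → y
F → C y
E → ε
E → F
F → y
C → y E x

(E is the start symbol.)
A non-terminal is nullable if it can derive ε (the empty string): either it has an ε-production, or it has a production whose right-hand side consists entirely of nullable non-terminals.

ε-productions: E → ε
So E is immediately nullable.
No further non-terminal can be added: every production for the remaining non-terminals contains a terminal or a non-nullable non-terminal.
Nullable = { 'E' }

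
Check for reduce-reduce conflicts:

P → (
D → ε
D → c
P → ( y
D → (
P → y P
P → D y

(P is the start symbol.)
Yes — I1: [D → ( .] vs [P → ( .]

A reduce-reduce conflict occurs when an LR(0) state has two complete items [A → α .] and [B → β .] — both call for a reduction, and with no lookahead the parser cannot choose between them.

Augment with P' → P and build the canonical LR(0) collection (I0 = CLOSURE({[P' → . P]}), then GOTO on every symbol after a dot until no new states appear). It has 9 states:
  I0: { [D → . (], [D → . c], [D → .], [P → . ( y], [P → . (], [P → . D y], [P → . y P], [P' → . P] }  — shift, reduce
  I1: { [D → ( .], [P → ( . y], [P → ( .] }  — shift, 2 reduces
  I2: { [P → D . y] }  — shift
  I3: { [P' → P .] }  — accept
  I4: { [D → c .] }  — reduce
  I5: { [D → . (], [D → . c], [D → .], [P → . ( y], [P → . (], [P → . D y], [P → . y P], [P → y . P] }  — shift, reduce
  I6: { [P → y P .] }  — reduce
  I7: { [P → D y .] }  — reduce
  I8: { [P → ( y .] }  — reduce

I1 contains complete items [D → ( .], [P → ( .] — reduce-reduce conflict.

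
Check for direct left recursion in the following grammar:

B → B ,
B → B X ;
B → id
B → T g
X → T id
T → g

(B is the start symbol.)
Direct left recursion occurs when N → N α for some non-terminal N (the right-hand side begins with the left-hand side itself).

B → B ,: LEFT RECURSIVE (starts with B)
B → B X ;: LEFT RECURSIVE (starts with B)
B → id: starts with id
B → T g: starts with T
X → T id: starts with T
T → g: starts with g

The grammar has direct left recursion on: B.

Answer: Yes, B is left-recursive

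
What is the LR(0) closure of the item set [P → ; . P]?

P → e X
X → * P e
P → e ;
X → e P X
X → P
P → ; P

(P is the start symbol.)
{ [P → . ; P], [P → . e ;], [P → . e X], [P → ; . P] }

To compute CLOSURE, for each item [A → α.Bβ] where B is a non-terminal, add [B → .γ] for all productions B → γ; repeat for the newly added items until nothing changes.

Start with: [P → ; . P]
  [P → ; . P] has the dot before P: add [P → . e X], [P → . e ;], [P → . ; P]
No further items can be added.

CLOSURE = { [P → . ; P], [P → . e ;], [P → . e X], [P → ; . P] }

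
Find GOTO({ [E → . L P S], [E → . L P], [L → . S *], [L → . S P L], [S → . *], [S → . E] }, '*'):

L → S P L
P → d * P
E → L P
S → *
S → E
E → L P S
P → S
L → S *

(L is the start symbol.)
{ [S → * .] }

GOTO(I, '*') = CLOSURE({ [A → αX.β] : [A → α.Xβ] ∈ I, X = '*' })

Items with dot before '*', with the dot advanced:
  [S → . *] → [S → * .]
Closure adds nothing (no advanced item has the dot before a non-terminal).

GOTO = { [S → * .] }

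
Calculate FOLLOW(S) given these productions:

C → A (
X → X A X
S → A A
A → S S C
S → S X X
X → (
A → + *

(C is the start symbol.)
{ '(', '+' }

To compute FOLLOW(S), find every occurrence of S on a right-hand side N → α S β: add FIRST(β) \ {ε}, and if β is empty or nullable also add FOLLOW(N). Iterate to a fixed point.

In A → S S C: S is followed by S C, add FIRST(S C) \ {ε} = { '+' }
In A → S S C: S is followed by C, add FIRST(C) \ {ε} = { '+' }
In S → S X X: S is followed by X X, add FIRST(X X) \ {ε} = { '(' }

Taking the union: FOLLOW(S) = { '(', '+' }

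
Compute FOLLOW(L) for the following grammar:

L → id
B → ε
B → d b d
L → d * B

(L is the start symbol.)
L is the start symbol, so $ ∈ FOLLOW(L).
L does not occur on any right-hand side.

Taking the union: FOLLOW(L) = { $ }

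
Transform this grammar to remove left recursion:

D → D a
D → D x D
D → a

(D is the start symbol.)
D is directly left-recursive. The standard transformation for
  A → A α₁ | ... | A α_m | β₁ | ... | β_n
is
  A  → β₁ A' | ... | β_n A'
  A' → α₁ A' | ... | α_m A' | ε

D → a becomes D → a D'
D → D a becomes D' → a D'
D → D x D becomes D' → x D D'
Add D' → ε

Resulting grammar:
D → a D'
D' → a D'
D' → x D D'
D' → ε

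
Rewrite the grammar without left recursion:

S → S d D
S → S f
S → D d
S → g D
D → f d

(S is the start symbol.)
S → D d S'
S → g D S'
S' → d D S'
S' → f S'
S' → ε
D → f d

S is directly left-recursive. The standard transformation for
  A → A α₁ | ... | A α_m | β₁ | ... | β_n
is
  A  → β₁ A' | ... | β_n A'
  A' → α₁ A' | ... | α_m A' | ε

S → D d becomes S → D d S'
S → g D becomes S → g D S'
S → S d D becomes S' → d D S'
S → S f becomes S' → f S'
Add S' → ε

Productions for other non-terminals are unchanged:
  D → f d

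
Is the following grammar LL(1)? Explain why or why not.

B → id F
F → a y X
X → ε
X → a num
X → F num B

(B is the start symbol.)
No. Predict set conflict for X: { 'a' }

Relevant sets:
  FIRST(F) = { 'a' }
  FOLLOW(X) = { $, 'num' }

For X:
  PREDICT(X → ε) = { $, 'num' }
  PREDICT(X → a num) = { 'a' }
  PREDICT(X → F num B) = { 'a' }
B, F have a single production, so nothing to check there.

Conflict found: Predict set conflict for X: { 'a' }
The grammar is NOT LL(1).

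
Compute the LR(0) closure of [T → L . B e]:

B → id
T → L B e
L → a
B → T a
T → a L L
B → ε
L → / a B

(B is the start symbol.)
To compute CLOSURE, for each item [A → α.Bβ] where B is a non-terminal, add [B → .γ] for all productions B → γ; repeat for the newly added items until nothing changes.

Start with: [T → L . B e]
  [T → L . B e] has the dot before B: add [B → . id], [B → . T a], [B → .]
  [B → . T a] has the dot before T: add [T → . L B e], [T → . a L L]
  [T → . L B e] has the dot before L: add [L → . a], [L → . / a B]
No further items can be added.

CLOSURE = { [B → . T a], [B → . id], [B → .], [L → . / a B], [L → . a], [T → . L B e], [T → . a L L], [T → L . B e] }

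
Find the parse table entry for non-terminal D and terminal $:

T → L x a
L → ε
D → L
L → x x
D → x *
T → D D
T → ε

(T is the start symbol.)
To find M[D, $], we find productions for D where $ is in the predict set (PREDICT(N → α) = (FIRST(α) \ {ε}) ∪ (FOLLOW(N) if α ⇒* ε)).

Relevant sets:
  FIRST(L) = { 'x', ε }
  FOLLOW(D) = { $, 'x' }

D → L: PREDICT = { $, 'x' }
  $ is in predict set, so this production goes in M[D, $]
D → x *: PREDICT = { 'x' }

M[D, $] = D → L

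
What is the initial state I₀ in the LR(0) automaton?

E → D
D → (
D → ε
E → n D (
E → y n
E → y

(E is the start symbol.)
{ [D → . (], [D → .], [E → . D], [E → . n D (], [E → . y n], [E → . y], [E' → . E] }

First, augment the grammar with E' → E
I₀ = CLOSURE({ [E' → . E] }):
  [E' → . E] has the dot before E: add [E → . D], [E → . n D (], [E → . y n], [E → . y]
  [E → . D] has the dot before D: add [D → . (], [D → .]
No further items can be added.

I₀ = { [D → . (], [D → .], [E → . D], [E → . n D (], [E → . y n], [E → . y], [E' → . E] }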